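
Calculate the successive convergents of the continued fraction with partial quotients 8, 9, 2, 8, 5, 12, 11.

8/1, 73/9, 154/19, 1305/161, 6679/824, 81453/10049, 902662/111363

Using the convergent recurrence p_i = a_i*p_{i-1} + p_{i-2}, q_i = a_i*q_{i-1} + q_{i-2} with p_{-2}=0, p_{-1}=1, q_{-2}=1, q_{-1}=0:
  i=0: a_0=8, p_0 = 8*1 + 0 = 8, q_0 = 8*0 + 1 = 1.
  i=1: a_1=9, p_1 = 9*8 + 1 = 73, q_1 = 9*1 + 0 = 9.
  i=2: a_2=2, p_2 = 2*73 + 8 = 154, q_2 = 2*9 + 1 = 19.
  i=3: a_3=8, p_3 = 8*154 + 73 = 1305, q_3 = 8*19 + 9 = 161.
  i=4: a_4=5, p_4 = 5*1305 + 154 = 6679, q_4 = 5*161 + 19 = 824.
  i=5: a_5=12, p_5 = 12*6679 + 1305 = 81453, q_5 = 12*824 + 161 = 10049.
  i=6: a_6=11, p_6 = 11*81453 + 6679 = 902662, q_6 = 11*10049 + 824 = 111363.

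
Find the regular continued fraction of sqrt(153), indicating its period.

Write x_i = (sqrt(153) + m_i)/d_i with (m_0, d_0) = (0, 1). a_0 = floor(sqrt(153)) = 12, since 12^2 = 144 <= 153 < 169 = 13^2.
Iterate m_{i+1} = d_i*a_i - m_i, d_{i+1} = (153 - m_{i+1}^2)/d_i, a_{i+1} = floor((a_0 + m_{i+1})/d_{i+1}):
  m_1 = 1*12 - 0 = 12, d_1 = (153 - 12^2)/1 = 9/1 = 9, a_1 = floor((12 + 12)/9) = 2.
  m_2 = 9*2 - 12 = 6, d_2 = (153 - 6^2)/9 = 117/9 = 13, a_2 = floor((12 + 6)/13) = 1.
  m_3 = 13*1 - 6 = 7, d_3 = (153 - 7^2)/13 = 104/13 = 8, a_3 = floor((12 + 7)/8) = 2.
  m_4 = 8*2 - 7 = 9, d_4 = (153 - 9^2)/8 = 72/8 = 9, a_4 = floor((12 + 9)/9) = 2.
  m_5 = 9*2 - 9 = 9, d_5 = (153 - 9^2)/9 = 72/9 = 8, a_5 = floor((12 + 9)/8) = 2.
  m_6 = 8*2 - 9 = 7, d_6 = (153 - 7^2)/8 = 104/8 = 13, a_6 = floor((12 + 7)/13) = 1.
  m_7 = 13*1 - 7 = 6, d_7 = (153 - 6^2)/13 = 117/13 = 9, a_7 = floor((12 + 6)/9) = 2.
  m_8 = 9*2 - 6 = 12, d_8 = (153 - 12^2)/9 = 9/9 = 1, a_8 = floor((12 + 12)/1) = 24.
  m_9 = 1*24 - 12 = 12, d_9 = (153 - 12^2)/1 = 9/1 = 9: (m_9, d_9) = (m_1, d_1) = (12, 9), so from here the quotients repeat a_1, ..., a_8; the period length is 8.
Hence the expansion of sqrt(153) is a_0 = 12 followed by the repeating block 2, 1, 2, 2, 2, 1, 2, 24 (period 8).

[12; (2, 1, 2, 2, 2, 1, 2, 24)]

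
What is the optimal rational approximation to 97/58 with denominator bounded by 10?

Expand x = 97/58 as a continued fraction with the Euclidean algorithm:
  97 = 1*58 + 39, so a_0 = 1.
  58 = 1*39 + 19, so a_1 = 1.
  39 = 2*19 + 1, so a_2 = 2.
  19 = 19*1 + 0, so a_3 = 19.
so x = [1; 1, 2, 19].
Convergents (p_i = a_i*p_{i-1} + p_{i-2}, q_i = a_i*q_{i-1} + q_{i-2} with p_{-2}=0, p_{-1}=1, q_{-2}=1, q_{-1}=0), until the denominator exceeds 10:
  i=0: a_0=1, p_0 = 1*1 + 0 = 1, q_0 = 1*0 + 1 = 1.
  i=1: a_1=1, p_1 = 1*1 + 1 = 2, q_1 = 1*1 + 0 = 1.
  i=2: a_2=2, p_2 = 2*2 + 1 = 5, q_2 = 2*1 + 1 = 3.
  i=3: a_3=19, p_3 = 19*5 + 2 = 97, q_3 = 19*3 + 1 = 58.
q_3 = 58 > 10, so the last convergent with denominator <= 10 is p_2/q_2 = 5/3.
The closest fraction with denominator <= 10 is either p_2/q_2 or the intermediate fraction (k*p_2 + p_1)/(k*q_2 + q_1) with the largest k >= 1 whose denominator stays <= 10; these approach x as k grows, and every other convergent or intermediate fraction in range is farther away.
Largest k: floor((10 - q_1)/q_2) = floor((10 - 1)/3) = 3.
That gives (3*5 + 2)/(3*3 + 1) = 17/10.
Compare the errors: |x - 5/3| = |97*3 - 5*58|/(58*3) = 1/174, and |x - 17/10| = |97*10 - 17*58|/(58*10) = 16/580.
Cross-multiplying, 1*580 = 580 < 2784 = 16*174, so 1/174 is smaller: the convergent 5/3 is closer to x than 17/10.

5/3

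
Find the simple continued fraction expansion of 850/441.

[1; 1, 12, 1, 3, 1, 1, 3]

Run the Euclidean algorithm on 850 and 441; the successive quotients are the partial quotients a_0, a_1, ... (each step inverts the fractional part left over by the previous one):
  850 = 1*441 + 409, so a_0 = 1.
  441 = 1*409 + 32, so a_1 = 1.
  409 = 12*32 + 25, so a_2 = 12.
  32 = 1*25 + 7, so a_3 = 1.
  25 = 3*7 + 4, so a_4 = 3.
  7 = 1*4 + 3, so a_5 = 1.
  4 = 1*3 + 1, so a_6 = 1.
  3 = 3*1 + 0, so a_7 = 3.
The remainder reaches 0 after 8 divisions, so the expansion has 8 partial quotients, read off in order.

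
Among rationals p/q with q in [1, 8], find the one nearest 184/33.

Expand x = 184/33 as a continued fraction with the Euclidean algorithm:
  184 = 5*33 + 19, so a_0 = 5.
  33 = 1*19 + 14, so a_1 = 1.
  19 = 1*14 + 5, so a_2 = 1.
  14 = 2*5 + 4, so a_3 = 2.
  5 = 1*4 + 1, so a_4 = 1.
  4 = 4*1 + 0, so a_5 = 4.
so x = [5; 1, 1, 2, 1, 4].
Convergents (p_i = a_i*p_{i-1} + p_{i-2}, q_i = a_i*q_{i-1} + q_{i-2} with p_{-2}=0, p_{-1}=1, q_{-2}=1, q_{-1}=0), until the denominator exceeds 8:
  i=0: a_0=5, p_0 = 5*1 + 0 = 5, q_0 = 5*0 + 1 = 1.
  i=1: a_1=1, p_1 = 1*5 + 1 = 6, q_1 = 1*1 + 0 = 1.
  i=2: a_2=1, p_2 = 1*6 + 5 = 11, q_2 = 1*1 + 1 = 2.
  i=3: a_3=2, p_3 = 2*11 + 6 = 28, q_3 = 2*2 + 1 = 5.
  i=4: a_4=1, p_4 = 1*28 + 11 = 39, q_4 = 1*5 + 2 = 7.
  i=5: a_5=4, p_5 = 4*39 + 28 = 184, q_5 = 4*7 + 5 = 33.
q_5 = 33 > 8, so the last convergent with denominator <= 8 is p_4/q_4 = 39/7.
The closest fraction with denominator <= 8 is either p_4/q_4 or the intermediate fraction (k*p_4 + p_3)/(k*q_4 + q_3) with the largest k >= 1 whose denominator stays <= 8; these approach x as k grows, and every other convergent or intermediate fraction in range is farther away.
Largest k: floor((8 - q_3)/q_4) = floor((8 - 5)/7) = 0.
Since k = 0, no intermediate fraction beyond p_4/q_4 has denominator <= 8, so the convergent 39/7 is the closest (its error is |184*7 - 39*33|/(33*7) = 1/231).

39/7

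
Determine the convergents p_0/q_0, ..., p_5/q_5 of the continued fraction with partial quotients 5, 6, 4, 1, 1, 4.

5/1, 31/6, 129/25, 160/31, 289/56, 1316/255

Using the convergent recurrence p_i = a_i*p_{i-1} + p_{i-2}, q_i = a_i*q_{i-1} + q_{i-2} with p_{-2}=0, p_{-1}=1, q_{-2}=1, q_{-1}=0:
  i=0: a_0=5, p_0 = 5*1 + 0 = 5, q_0 = 5*0 + 1 = 1.
  i=1: a_1=6, p_1 = 6*5 + 1 = 31, q_1 = 6*1 + 0 = 6.
  i=2: a_2=4, p_2 = 4*31 + 5 = 129, q_2 = 4*6 + 1 = 25.
  i=3: a_3=1, p_3 = 1*129 + 31 = 160, q_3 = 1*25 + 6 = 31.
  i=4: a_4=1, p_4 = 1*160 + 129 = 289, q_4 = 1*31 + 25 = 56.
  i=5: a_5=4, p_5 = 4*289 + 160 = 1316, q_5 = 4*56 + 31 = 255.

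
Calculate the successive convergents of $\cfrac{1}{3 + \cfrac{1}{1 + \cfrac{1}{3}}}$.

0/1, 1/3, 1/4, 4/15

Using the convergent recurrence p_i = a_i*p_{i-1} + p_{i-2}, q_i = a_i*q_{i-1} + q_{i-2} with p_{-2}=0, p_{-1}=1, q_{-2}=1, q_{-1}=0:
  i=0: a_0=0, p_0 = 0*1 + 0 = 0, q_0 = 0*0 + 1 = 1.
  i=1: a_1=3, p_1 = 3*0 + 1 = 1, q_1 = 3*1 + 0 = 3.
  i=2: a_2=1, p_2 = 1*1 + 0 = 1, q_2 = 1*3 + 1 = 4.
  i=3: a_3=3, p_3 = 3*1 + 1 = 4, q_3 = 3*4 + 3 = 15.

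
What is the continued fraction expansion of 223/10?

[22; 3, 3]

Run the Euclidean algorithm on 223 and 10; the successive quotients are the partial quotients a_0, a_1, ... (each step inverts the fractional part left over by the previous one):
  223 = 22*10 + 3, so a_0 = 22.
  10 = 3*3 + 1, so a_1 = 3.
  3 = 3*1 + 0, so a_2 = 3.
The remainder reaches 0 after 3 divisions, so the expansion has 3 partial quotients, read off in order.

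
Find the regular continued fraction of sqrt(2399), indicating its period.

Write x_i = (sqrt(2399) + m_i)/d_i with (m_0, d_0) = (0, 1). a_0 = floor(sqrt(2399)) = 48, since 48^2 = 2304 <= 2399 < 2401 = 49^2.
Iterate m_{i+1} = d_i*a_i - m_i, d_{i+1} = (2399 - m_{i+1}^2)/d_i, a_{i+1} = floor((a_0 + m_{i+1})/d_{i+1}):
  m_1 = 1*48 - 0 = 48, d_1 = (2399 - 48^2)/1 = 95/1 = 95, a_1 = floor((48 + 48)/95) = 1.
  m_2 = 95*1 - 48 = 47, d_2 = (2399 - 47^2)/95 = 190/95 = 2, a_2 = floor((48 + 47)/2) = 47.
  m_3 = 2*47 - 47 = 47, d_3 = (2399 - 47^2)/2 = 190/2 = 95, a_3 = floor((48 + 47)/95) = 1.
  m_4 = 95*1 - 47 = 48, d_4 = (2399 - 48^2)/95 = 95/95 = 1, a_4 = floor((48 + 48)/1) = 96.
  m_5 = 1*96 - 48 = 48, d_5 = (2399 - 48^2)/1 = 95/1 = 95: (m_5, d_5) = (m_1, d_1) = (48, 95), so from here the quotients repeat a_1, ..., a_4; the period length is 4.
Hence the expansion of sqrt(2399) is a_0 = 48 followed by the repeating block 1, 47, 1, 96 (period 4).

[48; (1, 47, 1, 96)]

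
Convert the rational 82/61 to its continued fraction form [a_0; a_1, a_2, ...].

[1; 2, 1, 9, 2]

Run the Euclidean algorithm on 82 and 61; the successive quotients are the partial quotients a_0, a_1, ... (each step inverts the fractional part left over by the previous one):
  82 = 1*61 + 21, so a_0 = 1.
  61 = 2*21 + 19, so a_1 = 2.
  21 = 1*19 + 2, so a_2 = 1.
  19 = 9*2 + 1, so a_3 = 9.
  2 = 2*1 + 0, so a_4 = 2.
The remainder reaches 0 after 5 divisions, so the expansion has 5 partial quotients, read off in order.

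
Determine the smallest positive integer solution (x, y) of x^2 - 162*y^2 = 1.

First expand sqrt(162) as a continued fraction. With x_i = (sqrt(162) + m_i)/d_i and (m_0, d_0) = (0, 1): a_0 = floor(sqrt(162)) = 12, since 12^2 = 144 <= 162 < 169 = 13^2.
Iterate m_{i+1} = d_i*a_i - m_i, d_{i+1} = (162 - m_{i+1}^2)/d_i, a_{i+1} = floor((a_0 + m_{i+1})/d_{i+1}):
  m_1 = 1*12 - 0 = 12, d_1 = (162 - 12^2)/1 = 18/1 = 18, a_1 = floor((12 + 12)/18) = 1.
  m_2 = 18*1 - 12 = 6, d_2 = (162 - 6^2)/18 = 126/18 = 7, a_2 = floor((12 + 6)/7) = 2.
  m_3 = 7*2 - 6 = 8, d_3 = (162 - 8^2)/7 = 98/7 = 14, a_3 = floor((12 + 8)/14) = 1.
  m_4 = 14*1 - 8 = 6, d_4 = (162 - 6^2)/14 = 126/14 = 9, a_4 = floor((12 + 6)/9) = 2.
  m_5 = 9*2 - 6 = 12, d_5 = (162 - 12^2)/9 = 18/9 = 2, a_5 = floor((12 + 12)/2) = 12.
  m_6 = 2*12 - 12 = 12, d_6 = (162 - 12^2)/2 = 18/2 = 9, a_6 = floor((12 + 12)/9) = 2.
  m_7 = 9*2 - 12 = 6, d_7 = (162 - 6^2)/9 = 126/9 = 14, a_7 = floor((12 + 6)/14) = 1.
  m_8 = 14*1 - 6 = 8, d_8 = (162 - 8^2)/14 = 98/14 = 7, a_8 = floor((12 + 8)/7) = 2.
  m_9 = 7*2 - 8 = 6, d_9 = (162 - 6^2)/7 = 126/7 = 18, a_9 = floor((12 + 6)/18) = 1.
  m_10 = 18*1 - 6 = 12, d_10 = (162 - 12^2)/18 = 18/18 = 1, a_10 = floor((12 + 12)/1) = 24.
  m_11 = 1*24 - 12 = 12, d_11 = (162 - 12^2)/1 = 18/1 = 18: (m_11, d_11) = (m_1, d_1) = (12, 18), so from here the quotients repeat a_1, ..., a_10; the period length is 10.
So sqrt(162) = [12; (1, 2, 1, 2, 12, 2, 1, 2, 1, 24)] with period length k = 10.
k is even, so the fundamental solution of x^2 - 162y^2 = 1 is (p_{k-1}, q_{k-1}) = (p_9, q_9); compute convergents through index 9.
Convergents (p_i = a_i*p_{i-1} + p_{i-2}, q_i = a_i*q_{i-1} + q_{i-2} with p_{-2}=0, p_{-1}=1, q_{-2}=1, q_{-1}=0):
  i=0: a_0=12, p_0 = 12*1 + 0 = 12, q_0 = 12*0 + 1 = 1.
  i=1: a_1=1, p_1 = 1*12 + 1 = 13, q_1 = 1*1 + 0 = 1.
  i=2: a_2=2, p_2 = 2*13 + 12 = 38, q_2 = 2*1 + 1 = 3.
  i=3: a_3=1, p_3 = 1*38 + 13 = 51, q_3 = 1*3 + 1 = 4.
  i=4: a_4=2, p_4 = 2*51 + 38 = 140, q_4 = 2*4 + 3 = 11.
  i=5: a_5=12, p_5 = 12*140 + 51 = 1731, q_5 = 12*11 + 4 = 136.
  i=6: a_6=2, p_6 = 2*1731 + 140 = 3602, q_6 = 2*136 + 11 = 283.
  i=7: a_7=1, p_7 = 1*3602 + 1731 = 5333, q_7 = 1*283 + 136 = 419.
  i=8: a_8=2, p_8 = 2*5333 + 3602 = 14268, q_8 = 2*419 + 283 = 1121.
  i=9: a_9=1, p_9 = 1*14268 + 5333 = 19601, q_9 = 1*1121 + 419 = 1540.
Check: 19601^2 - 162*1540^2 = 384199201 - 384199200 = 1, so (x, y) = (19601, 1540) solves the equation, and by the theorem it is the least positive solution.

(x, y) = (19601, 1540)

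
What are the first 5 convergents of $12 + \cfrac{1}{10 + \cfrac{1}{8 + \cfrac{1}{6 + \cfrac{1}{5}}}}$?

Using the convergent recurrence p_i = a_i*p_{i-1} + p_{i-2}, q_i = a_i*q_{i-1} + q_{i-2} with p_{-2}=0, p_{-1}=1, q_{-2}=1, q_{-1}=0:
  i=0: a_0=12, p_0 = 12*1 + 0 = 12, q_0 = 12*0 + 1 = 1.
  i=1: a_1=10, p_1 = 10*12 + 1 = 121, q_1 = 10*1 + 0 = 10.
  i=2: a_2=8, p_2 = 8*121 + 12 = 980, q_2 = 8*10 + 1 = 81.
  i=3: a_3=6, p_3 = 6*980 + 121 = 6001, q_3 = 6*81 + 10 = 496.
  i=4: a_4=5, p_4 = 5*6001 + 980 = 30985, q_4 = 5*496 + 81 = 2561.

12/1, 121/10, 980/81, 6001/496, 30985/2561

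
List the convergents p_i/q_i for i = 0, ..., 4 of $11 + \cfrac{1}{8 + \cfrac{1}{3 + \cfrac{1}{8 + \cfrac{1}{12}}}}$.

Using the convergent recurrence p_i = a_i*p_{i-1} + p_{i-2}, q_i = a_i*q_{i-1} + q_{i-2} with p_{-2}=0, p_{-1}=1, q_{-2}=1, q_{-1}=0:
  i=0: a_0=11, p_0 = 11*1 + 0 = 11, q_0 = 11*0 + 1 = 1.
  i=1: a_1=8, p_1 = 8*11 + 1 = 89, q_1 = 8*1 + 0 = 8.
  i=2: a_2=3, p_2 = 3*89 + 11 = 278, q_2 = 3*8 + 1 = 25.
  i=3: a_3=8, p_3 = 8*278 + 89 = 2313, q_3 = 8*25 + 8 = 208.
  i=4: a_4=12, p_4 = 12*2313 + 278 = 28034, q_4 = 12*208 + 25 = 2521.

11/1, 89/8, 278/25, 2313/208, 28034/2521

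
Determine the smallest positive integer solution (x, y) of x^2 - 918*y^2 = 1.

First expand sqrt(918) as a continued fraction. With x_i = (sqrt(918) + m_i)/d_i and (m_0, d_0) = (0, 1): a_0 = floor(sqrt(918)) = 30, since 30^2 = 900 <= 918 < 961 = 31^2.
Iterate m_{i+1} = d_i*a_i - m_i, d_{i+1} = (918 - m_{i+1}^2)/d_i, a_{i+1} = floor((a_0 + m_{i+1})/d_{i+1}):
  m_1 = 1*30 - 0 = 30, d_1 = (918 - 30^2)/1 = 18/1 = 18, a_1 = floor((30 + 30)/18) = 3.
  m_2 = 18*3 - 30 = 24, d_2 = (918 - 24^2)/18 = 342/18 = 19, a_2 = floor((30 + 24)/19) = 2.
  m_3 = 19*2 - 24 = 14, d_3 = (918 - 14^2)/19 = 722/19 = 38, a_3 = floor((30 + 14)/38) = 1.
  m_4 = 38*1 - 14 = 24, d_4 = (918 - 24^2)/38 = 342/38 = 9, a_4 = floor((30 + 24)/9) = 6.
  m_5 = 9*6 - 24 = 30, d_5 = (918 - 30^2)/9 = 18/9 = 2, a_5 = floor((30 + 30)/2) = 30.
  m_6 = 2*30 - 30 = 30, d_6 = (918 - 30^2)/2 = 18/2 = 9, a_6 = floor((30 + 30)/9) = 6.
  m_7 = 9*6 - 30 = 24, d_7 = (918 - 24^2)/9 = 342/9 = 38, a_7 = floor((30 + 24)/38) = 1.
  m_8 = 38*1 - 24 = 14, d_8 = (918 - 14^2)/38 = 722/38 = 19, a_8 = floor((30 + 14)/19) = 2.
  m_9 = 19*2 - 14 = 24, d_9 = (918 - 24^2)/19 = 342/19 = 18, a_9 = floor((30 + 24)/18) = 3.
  m_10 = 18*3 - 24 = 30, d_10 = (918 - 30^2)/18 = 18/18 = 1, a_10 = floor((30 + 30)/1) = 60.
  m_11 = 1*60 - 30 = 30, d_11 = (918 - 30^2)/1 = 18/1 = 18: (m_11, d_11) = (m_1, d_1) = (30, 18), so from here the quotients repeat a_1, ..., a_10; the period length is 10.
So sqrt(918) = [30; (3, 2, 1, 6, 30, 6, 1, 2, 3, 60)] with period length k = 10.
k is even, so the fundamental solution of x^2 - 918y^2 = 1 is (p_{k-1}, q_{k-1}) = (p_9, q_9); compute convergents through index 9.
Convergents (p_i = a_i*p_{i-1} + p_{i-2}, q_i = a_i*q_{i-1} + q_{i-2} with p_{-2}=0, p_{-1}=1, q_{-2}=1, q_{-1}=0):
  i=0: a_0=30, p_0 = 30*1 + 0 = 30, q_0 = 30*0 + 1 = 1.
  i=1: a_1=3, p_1 = 3*30 + 1 = 91, q_1 = 3*1 + 0 = 3.
  i=2: a_2=2, p_2 = 2*91 + 30 = 212, q_2 = 2*3 + 1 = 7.
  i=3: a_3=1, p_3 = 1*212 + 91 = 303, q_3 = 1*7 + 3 = 10.
  i=4: a_4=6, p_4 = 6*303 + 212 = 2030, q_4 = 6*10 + 7 = 67.
  i=5: a_5=30, p_5 = 30*2030 + 303 = 61203, q_5 = 30*67 + 10 = 2020.
  i=6: a_6=6, p_6 = 6*61203 + 2030 = 369248, q_6 = 6*2020 + 67 = 12187.
  i=7: a_7=1, p_7 = 1*369248 + 61203 = 430451, q_7 = 1*12187 + 2020 = 14207.
  i=8: a_8=2, p_8 = 2*430451 + 369248 = 1230150, q_8 = 2*14207 + 12187 = 40601.
  i=9: a_9=3, p_9 = 3*1230150 + 430451 = 4120901, q_9 = 3*40601 + 14207 = 136010.
Check: 4120901^2 - 918*136010^2 = 16981825051801 - 16981825051800 = 1, so (x, y) = (4120901, 136010) solves the equation, and by the theorem it is the least positive solution.

(x, y) = (4120901, 136010)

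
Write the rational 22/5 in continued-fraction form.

[4; 2, 2]

Run the Euclidean algorithm on 22 and 5; the successive quotients are the partial quotients a_0, a_1, ... (each step inverts the fractional part left over by the previous one):
  22 = 4*5 + 2, so a_0 = 4.
  5 = 2*2 + 1, so a_1 = 2.
  2 = 2*1 + 0, so a_2 = 2.
The remainder reaches 0 after 3 divisions, so the expansion has 3 partial quotients, read off in order.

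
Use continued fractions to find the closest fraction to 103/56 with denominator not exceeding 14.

Expand x = 103/56 as a continued fraction with the Euclidean algorithm:
  103 = 1*56 + 47, so a_0 = 1.
  56 = 1*47 + 9, so a_1 = 1.
  47 = 5*9 + 2, so a_2 = 5.
  9 = 4*2 + 1, so a_3 = 4.
  2 = 2*1 + 0, so a_4 = 2.
so x = [1; 1, 5, 4, 2].
Convergents (p_i = a_i*p_{i-1} + p_{i-2}, q_i = a_i*q_{i-1} + q_{i-2} with p_{-2}=0, p_{-1}=1, q_{-2}=1, q_{-1}=0), until the denominator exceeds 14:
  i=0: a_0=1, p_0 = 1*1 + 0 = 1, q_0 = 1*0 + 1 = 1.
  i=1: a_1=1, p_1 = 1*1 + 1 = 2, q_1 = 1*1 + 0 = 1.
  i=2: a_2=5, p_2 = 5*2 + 1 = 11, q_2 = 5*1 + 1 = 6.
  i=3: a_3=4, p_3 = 4*11 + 2 = 46, q_3 = 4*6 + 1 = 25.
q_3 = 25 > 14, so the last convergent with denominator <= 14 is p_2/q_2 = 11/6.
The closest fraction with denominator <= 14 is either p_2/q_2 or the intermediate fraction (k*p_2 + p_1)/(k*q_2 + q_1) with the largest k >= 1 whose denominator stays <= 14; these approach x as k grows, and every other convergent or intermediate fraction in range is farther away.
Largest k: floor((14 - q_1)/q_2) = floor((14 - 1)/6) = 2.
That gives (2*11 + 2)/(2*6 + 1) = 24/13.
Compare the errors: |x - 11/6| = |103*6 - 11*56|/(56*6) = 2/336, and |x - 24/13| = |103*13 - 24*56|/(56*13) = 5/728.
Cross-multiplying, 2*728 = 1456 < 1680 = 5*336, so 2/336 is smaller: the convergent 11/6 is closer to x than 24/13.

11/6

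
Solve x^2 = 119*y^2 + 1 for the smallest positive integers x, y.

First expand sqrt(119) as a continued fraction. With x_i = (sqrt(119) + m_i)/d_i and (m_0, d_0) = (0, 1): a_0 = floor(sqrt(119)) = 10, since 10^2 = 100 <= 119 < 121 = 11^2.
Iterate m_{i+1} = d_i*a_i - m_i, d_{i+1} = (119 - m_{i+1}^2)/d_i, a_{i+1} = floor((a_0 + m_{i+1})/d_{i+1}):
  m_1 = 1*10 - 0 = 10, d_1 = (119 - 10^2)/1 = 19/1 = 19, a_1 = floor((10 + 10)/19) = 1.
  m_2 = 19*1 - 10 = 9, d_2 = (119 - 9^2)/19 = 38/19 = 2, a_2 = floor((10 + 9)/2) = 9.
  m_3 = 2*9 - 9 = 9, d_3 = (119 - 9^2)/2 = 38/2 = 19, a_3 = floor((10 + 9)/19) = 1.
  m_4 = 19*1 - 9 = 10, d_4 = (119 - 10^2)/19 = 19/19 = 1, a_4 = floor((10 + 10)/1) = 20.
  m_5 = 1*20 - 10 = 10, d_5 = (119 - 10^2)/1 = 19/1 = 19: (m_5, d_5) = (m_1, d_1) = (10, 19), so from here the quotients repeat a_1, ..., a_4; the period length is 4.
So sqrt(119) = [10; (1, 9, 1, 20)] with period length k = 4.
k is even, so the fundamental solution of x^2 - 119y^2 = 1 is (p_{k-1}, q_{k-1}) = (p_3, q_3); compute convergents through index 3.
Convergents (p_i = a_i*p_{i-1} + p_{i-2}, q_i = a_i*q_{i-1} + q_{i-2} with p_{-2}=0, p_{-1}=1, q_{-2}=1, q_{-1}=0):
  i=0: a_0=10, p_0 = 10*1 + 0 = 10, q_0 = 10*0 + 1 = 1.
  i=1: a_1=1, p_1 = 1*10 + 1 = 11, q_1 = 1*1 + 0 = 1.
  i=2: a_2=9, p_2 = 9*11 + 10 = 109, q_2 = 9*1 + 1 = 10.
  i=3: a_3=1, p_3 = 1*109 + 11 = 120, q_3 = 1*10 + 1 = 11.
Check: 120^2 - 119*11^2 = 14400 - 14399 = 1, so (x, y) = (120, 11) solves the equation, and by the theorem it is the least positive solution.

(x, y) = (120, 11)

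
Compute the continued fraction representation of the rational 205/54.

Run the Euclidean algorithm on 205 and 54; the successive quotients are the partial quotients a_0, a_1, ... (each step inverts the fractional part left over by the previous one):
  205 = 3*54 + 43, so a_0 = 3.
  54 = 1*43 + 11, so a_1 = 1.
  43 = 3*11 + 10, so a_2 = 3.
  11 = 1*10 + 1, so a_3 = 1.
  10 = 10*1 + 0, so a_4 = 10.
The remainder reaches 0 after 5 divisions, so the expansion has 5 partial quotients, read off in order.

[3; 1, 3, 1, 10]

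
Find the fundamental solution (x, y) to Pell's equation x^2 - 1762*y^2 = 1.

First expand sqrt(1762) as a continued fraction. With x_i = (sqrt(1762) + m_i)/d_i and (m_0, d_0) = (0, 1): a_0 = floor(sqrt(1762)) = 41, since 41^2 = 1681 <= 1762 < 1764 = 42^2.
Iterate m_{i+1} = d_i*a_i - m_i, d_{i+1} = (1762 - m_{i+1}^2)/d_i, a_{i+1} = floor((a_0 + m_{i+1})/d_{i+1}):
  m_1 = 1*41 - 0 = 41, d_1 = (1762 - 41^2)/1 = 81/1 = 81, a_1 = floor((41 + 41)/81) = 1.
  m_2 = 81*1 - 41 = 40, d_2 = (1762 - 40^2)/81 = 162/81 = 2, a_2 = floor((41 + 40)/2) = 40.
  m_3 = 2*40 - 40 = 40, d_3 = (1762 - 40^2)/2 = 162/2 = 81, a_3 = floor((41 + 40)/81) = 1.
  m_4 = 81*1 - 40 = 41, d_4 = (1762 - 41^2)/81 = 81/81 = 1, a_4 = floor((41 + 41)/1) = 82.
  m_5 = 1*82 - 41 = 41, d_5 = (1762 - 41^2)/1 = 81/1 = 81: (m_5, d_5) = (m_1, d_1) = (41, 81), so from here the quotients repeat a_1, ..., a_4; the period length is 4.
So sqrt(1762) = [41; (1, 40, 1, 82)] with period length k = 4.
k is even, so the fundamental solution of x^2 - 1762y^2 = 1 is (p_{k-1}, q_{k-1}) = (p_3, q_3); compute convergents through index 3.
Convergents (p_i = a_i*p_{i-1} + p_{i-2}, q_i = a_i*q_{i-1} + q_{i-2} with p_{-2}=0, p_{-1}=1, q_{-2}=1, q_{-1}=0):
  i=0: a_0=41, p_0 = 41*1 + 0 = 41, q_0 = 41*0 + 1 = 1.
  i=1: a_1=1, p_1 = 1*41 + 1 = 42, q_1 = 1*1 + 0 = 1.
  i=2: a_2=40, p_2 = 40*42 + 41 = 1721, q_2 = 40*1 + 1 = 41.
  i=3: a_3=1, p_3 = 1*1721 + 42 = 1763, q_3 = 1*41 + 1 = 42.
Check: 1763^2 - 1762*42^2 = 3108169 - 3108168 = 1, so (x, y) = (1763, 42) solves the equation, and by the theorem it is the least positive solution.

(x, y) = (1763, 42)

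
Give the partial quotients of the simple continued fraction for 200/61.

[3; 3, 1, 1, 2, 3]

Run the Euclidean algorithm on 200 and 61; the successive quotients are the partial quotients a_0, a_1, ... (each step inverts the fractional part left over by the previous one):
  200 = 3*61 + 17, so a_0 = 3.
  61 = 3*17 + 10, so a_1 = 3.
  17 = 1*10 + 7, so a_2 = 1.
  10 = 1*7 + 3, so a_3 = 1.
  7 = 2*3 + 1, so a_4 = 2.
  3 = 3*1 + 0, so a_5 = 3.
The remainder reaches 0 after 6 divisions, so the expansion has 6 partial quotients, read off in order.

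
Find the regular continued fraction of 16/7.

Run the Euclidean algorithm on 16 and 7; the successive quotients are the partial quotients a_0, a_1, ... (each step inverts the fractional part left over by the previous one):
  16 = 2*7 + 2, so a_0 = 2.
  7 = 3*2 + 1, so a_1 = 3.
  2 = 2*1 + 0, so a_2 = 2.
The remainder reaches 0 after 3 divisions, so the expansion has 3 partial quotients, read off in order.

[2; 3, 2]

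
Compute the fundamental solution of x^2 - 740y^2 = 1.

(x, y) = (9249, 340)

First expand sqrt(740) as a continued fraction. With x_i = (sqrt(740) + m_i)/d_i and (m_0, d_0) = (0, 1): a_0 = floor(sqrt(740)) = 27, since 27^2 = 729 <= 740 < 784 = 28^2.
Iterate m_{i+1} = d_i*a_i - m_i, d_{i+1} = (740 - m_{i+1}^2)/d_i, a_{i+1} = floor((a_0 + m_{i+1})/d_{i+1}):
  m_1 = 1*27 - 0 = 27, d_1 = (740 - 27^2)/1 = 11/1 = 11, a_1 = floor((27 + 27)/11) = 4.
  m_2 = 11*4 - 27 = 17, d_2 = (740 - 17^2)/11 = 451/11 = 41, a_2 = floor((27 + 17)/41) = 1.
  m_3 = 41*1 - 17 = 24, d_3 = (740 - 24^2)/41 = 164/41 = 4, a_3 = floor((27 + 24)/4) = 12.
  m_4 = 4*12 - 24 = 24, d_4 = (740 - 24^2)/4 = 164/4 = 41, a_4 = floor((27 + 24)/41) = 1.
  m_5 = 41*1 - 24 = 17, d_5 = (740 - 17^2)/41 = 451/41 = 11, a_5 = floor((27 + 17)/11) = 4.
  m_6 = 11*4 - 17 = 27, d_6 = (740 - 27^2)/11 = 11/11 = 1, a_6 = floor((27 + 27)/1) = 54.
  m_7 = 1*54 - 27 = 27, d_7 = (740 - 27^2)/1 = 11/1 = 11: (m_7, d_7) = (m_1, d_1) = (27, 11), so from here the quotients repeat a_1, ..., a_6; the period length is 6.
So sqrt(740) = [27; (4, 1, 12, 1, 4, 54)] with period length k = 6.
k is even, so the fundamental solution of x^2 - 740y^2 = 1 is (p_{k-1}, q_{k-1}) = (p_5, q_5); compute convergents through index 5.
Convergents (p_i = a_i*p_{i-1} + p_{i-2}, q_i = a_i*q_{i-1} + q_{i-2} with p_{-2}=0, p_{-1}=1, q_{-2}=1, q_{-1}=0):
  i=0: a_0=27, p_0 = 27*1 + 0 = 27, q_0 = 27*0 + 1 = 1.
  i=1: a_1=4, p_1 = 4*27 + 1 = 109, q_1 = 4*1 + 0 = 4.
  i=2: a_2=1, p_2 = 1*109 + 27 = 136, q_2 = 1*4 + 1 = 5.
  i=3: a_3=12, p_3 = 12*136 + 109 = 1741, q_3 = 12*5 + 4 = 64.
  i=4: a_4=1, p_4 = 1*1741 + 136 = 1877, q_4 = 1*64 + 5 = 69.
  i=5: a_5=4, p_5 = 4*1877 + 1741 = 9249, q_5 = 4*69 + 64 = 340.
Check: 9249^2 - 740*340^2 = 85544001 - 85544000 = 1, so (x, y) = (9249, 340) solves the equation, and by the theorem it is the least positive solution.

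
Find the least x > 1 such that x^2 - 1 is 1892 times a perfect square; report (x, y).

First expand sqrt(1892) as a continued fraction. With x_i = (sqrt(1892) + m_i)/d_i and (m_0, d_0) = (0, 1): a_0 = floor(sqrt(1892)) = 43, since 43^2 = 1849 <= 1892 < 1936 = 44^2.
Iterate m_{i+1} = d_i*a_i - m_i, d_{i+1} = (1892 - m_{i+1}^2)/d_i, a_{i+1} = floor((a_0 + m_{i+1})/d_{i+1}):
  m_1 = 1*43 - 0 = 43, d_1 = (1892 - 43^2)/1 = 43/1 = 43, a_1 = floor((43 + 43)/43) = 2.
  m_2 = 43*2 - 43 = 43, d_2 = (1892 - 43^2)/43 = 43/43 = 1, a_2 = floor((43 + 43)/1) = 86.
  m_3 = 1*86 - 43 = 43, d_3 = (1892 - 43^2)/1 = 43/1 = 43: (m_3, d_3) = (m_1, d_1) = (43, 43), so from here the quotients repeat a_1, a_2; the period length is 2.
So sqrt(1892) = [43; (2, 86)] with period length k = 2.
k is even, so the fundamental solution of x^2 - 1892y^2 = 1 is (p_{k-1}, q_{k-1}) = (p_1, q_1); compute convergents through index 1.
Convergents (p_i = a_i*p_{i-1} + p_{i-2}, q_i = a_i*q_{i-1} + q_{i-2} with p_{-2}=0, p_{-1}=1, q_{-2}=1, q_{-1}=0):
  i=0: a_0=43, p_0 = 43*1 + 0 = 43, q_0 = 43*0 + 1 = 1.
  i=1: a_1=2, p_1 = 2*43 + 1 = 87, q_1 = 2*1 + 0 = 2.
Check: 87^2 - 1892*2^2 = 7569 - 7568 = 1, so (x, y) = (87, 2) solves the equation, and by the theorem it is the least positive solution.

(x, y) = (87, 2)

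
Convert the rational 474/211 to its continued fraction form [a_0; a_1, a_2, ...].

Run the Euclidean algorithm on 474 and 211; the successive quotients are the partial quotients a_0, a_1, ... (each step inverts the fractional part left over by the previous one):
  474 = 2*211 + 52, so a_0 = 2.
  211 = 4*52 + 3, so a_1 = 4.
  52 = 17*3 + 1, so a_2 = 17.
  3 = 3*1 + 0, so a_3 = 3.
The remainder reaches 0 after 4 divisions, so the expansion has 4 partial quotients, read off in order.

[2; 4, 17, 3]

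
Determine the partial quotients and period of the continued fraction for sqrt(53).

[7; (3, 1, 1, 3, 14)]

Write x_i = (sqrt(53) + m_i)/d_i with (m_0, d_0) = (0, 1). a_0 = floor(sqrt(53)) = 7, since 7^2 = 49 <= 53 < 64 = 8^2.
Iterate m_{i+1} = d_i*a_i - m_i, d_{i+1} = (53 - m_{i+1}^2)/d_i, a_{i+1} = floor((a_0 + m_{i+1})/d_{i+1}):
  m_1 = 1*7 - 0 = 7, d_1 = (53 - 7^2)/1 = 4/1 = 4, a_1 = floor((7 + 7)/4) = 3.
  m_2 = 4*3 - 7 = 5, d_2 = (53 - 5^2)/4 = 28/4 = 7, a_2 = floor((7 + 5)/7) = 1.
  m_3 = 7*1 - 5 = 2, d_3 = (53 - 2^2)/7 = 49/7 = 7, a_3 = floor((7 + 2)/7) = 1.
  m_4 = 7*1 - 2 = 5, d_4 = (53 - 5^2)/7 = 28/7 = 4, a_4 = floor((7 + 5)/4) = 3.
  m_5 = 4*3 - 5 = 7, d_5 = (53 - 7^2)/4 = 4/4 = 1, a_5 = floor((7 + 7)/1) = 14.
  m_6 = 1*14 - 7 = 7, d_6 = (53 - 7^2)/1 = 4/1 = 4: (m_6, d_6) = (m_1, d_1) = (7, 4), so from here the quotients repeat a_1, ..., a_5; the period length is 5.
Hence the expansion of sqrt(53) is a_0 = 7 followed by the repeating block 3, 1, 1, 3, 14 (period 5).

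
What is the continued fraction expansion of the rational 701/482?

[1; 2, 4, 1, 43]

Run the Euclidean algorithm on 701 and 482; the successive quotients are the partial quotients a_0, a_1, ... (each step inverts the fractional part left over by the previous one):
  701 = 1*482 + 219, so a_0 = 1.
  482 = 2*219 + 44, so a_1 = 2.
  219 = 4*44 + 43, so a_2 = 4.
  44 = 1*43 + 1, so a_3 = 1.
  43 = 43*1 + 0, so a_4 = 43.
The remainder reaches 0 after 5 divisions, so the expansion has 5 partial quotients, read off in order.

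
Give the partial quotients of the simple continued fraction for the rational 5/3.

[1; 1, 2]

Run the Euclidean algorithm on 5 and 3; the successive quotients are the partial quotients a_0, a_1, ... (each step inverts the fractional part left over by the previous one):
  5 = 1*3 + 2, so a_0 = 1.
  3 = 1*2 + 1, so a_1 = 1.
  2 = 2*1 + 0, so a_2 = 2.
The remainder reaches 0 after 3 divisions, so the expansion has 3 partial quotients, read off in order.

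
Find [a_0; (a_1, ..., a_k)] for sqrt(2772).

[52; (1, 1, 1, 5, 1, 10, 1, 5, 1, 1, 1, 104)]

Write x_i = (sqrt(2772) + m_i)/d_i with (m_0, d_0) = (0, 1). a_0 = floor(sqrt(2772)) = 52, since 52^2 = 2704 <= 2772 < 2809 = 53^2.
Iterate m_{i+1} = d_i*a_i - m_i, d_{i+1} = (2772 - m_{i+1}^2)/d_i, a_{i+1} = floor((a_0 + m_{i+1})/d_{i+1}):
  m_1 = 1*52 - 0 = 52, d_1 = (2772 - 52^2)/1 = 68/1 = 68, a_1 = floor((52 + 52)/68) = 1.
  m_2 = 68*1 - 52 = 16, d_2 = (2772 - 16^2)/68 = 2516/68 = 37, a_2 = floor((52 + 16)/37) = 1.
  m_3 = 37*1 - 16 = 21, d_3 = (2772 - 21^2)/37 = 2331/37 = 63, a_3 = floor((52 + 21)/63) = 1.
  m_4 = 63*1 - 21 = 42, d_4 = (2772 - 42^2)/63 = 1008/63 = 16, a_4 = floor((52 + 42)/16) = 5.
  m_5 = 16*5 - 42 = 38, d_5 = (2772 - 38^2)/16 = 1328/16 = 83, a_5 = floor((52 + 38)/83) = 1.
  m_6 = 83*1 - 38 = 45, d_6 = (2772 - 45^2)/83 = 747/83 = 9, a_6 = floor((52 + 45)/9) = 10.
  m_7 = 9*10 - 45 = 45, d_7 = (2772 - 45^2)/9 = 747/9 = 83, a_7 = floor((52 + 45)/83) = 1.
  m_8 = 83*1 - 45 = 38, d_8 = (2772 - 38^2)/83 = 1328/83 = 16, a_8 = floor((52 + 38)/16) = 5.
  m_9 = 16*5 - 38 = 42, d_9 = (2772 - 42^2)/16 = 1008/16 = 63, a_9 = floor((52 + 42)/63) = 1.
  m_10 = 63*1 - 42 = 21, d_10 = (2772 - 21^2)/63 = 2331/63 = 37, a_10 = floor((52 + 21)/37) = 1.
  m_11 = 37*1 - 21 = 16, d_11 = (2772 - 16^2)/37 = 2516/37 = 68, a_11 = floor((52 + 16)/68) = 1.
  m_12 = 68*1 - 16 = 52, d_12 = (2772 - 52^2)/68 = 68/68 = 1, a_12 = floor((52 + 52)/1) = 104.
  m_13 = 1*104 - 52 = 52, d_13 = (2772 - 52^2)/1 = 68/1 = 68: (m_13, d_13) = (m_1, d_1) = (52, 68), so from here the quotients repeat a_1, ..., a_12; the period length is 12.
Hence the expansion of sqrt(2772) is a_0 = 52 followed by the repeating block 1, 1, 1, 5, 1, 10, 1, 5, 1, 1, 1, 104 (period 12).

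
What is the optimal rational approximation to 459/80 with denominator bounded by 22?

Expand x = 459/80 as a continued fraction with the Euclidean algorithm:
  459 = 5*80 + 59, so a_0 = 5.
  80 = 1*59 + 21, so a_1 = 1.
  59 = 2*21 + 17, so a_2 = 2.
  21 = 1*17 + 4, so a_3 = 1.
  17 = 4*4 + 1, so a_4 = 4.
  4 = 4*1 + 0, so a_5 = 4.
so x = [5; 1, 2, 1, 4, 4].
Convergents (p_i = a_i*p_{i-1} + p_{i-2}, q_i = a_i*q_{i-1} + q_{i-2} with p_{-2}=0, p_{-1}=1, q_{-2}=1, q_{-1}=0), until the denominator exceeds 22:
  i=0: a_0=5, p_0 = 5*1 + 0 = 5, q_0 = 5*0 + 1 = 1.
  i=1: a_1=1, p_1 = 1*5 + 1 = 6, q_1 = 1*1 + 0 = 1.
  i=2: a_2=2, p_2 = 2*6 + 5 = 17, q_2 = 2*1 + 1 = 3.
  i=3: a_3=1, p_3 = 1*17 + 6 = 23, q_3 = 1*3 + 1 = 4.
  i=4: a_4=4, p_4 = 4*23 + 17 = 109, q_4 = 4*4 + 3 = 19.
  i=5: a_5=4, p_5 = 4*109 + 23 = 459, q_5 = 4*19 + 4 = 80.
q_5 = 80 > 22, so the last convergent with denominator <= 22 is p_4/q_4 = 109/19.
The closest fraction with denominator <= 22 is either p_4/q_4 or the intermediate fraction (k*p_4 + p_3)/(k*q_4 + q_3) with the largest k >= 1 whose denominator stays <= 22; these approach x as k grows, and every other convergent or intermediate fraction in range is farther away.
Largest k: floor((22 - q_3)/q_4) = floor((22 - 4)/19) = 0.
Since k = 0, no intermediate fraction beyond p_4/q_4 has denominator <= 22, so the convergent 109/19 is the closest (its error is |459*19 - 109*80|/(80*19) = 1/1520).

109/19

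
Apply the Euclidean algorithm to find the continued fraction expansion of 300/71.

Run the Euclidean algorithm on 300 and 71; the successive quotients are the partial quotients a_0, a_1, ... (each step inverts the fractional part left over by the previous one):
  300 = 4*71 + 16, so a_0 = 4.
  71 = 4*16 + 7, so a_1 = 4.
  16 = 2*7 + 2, so a_2 = 2.
  7 = 3*2 + 1, so a_3 = 3.
  2 = 2*1 + 0, so a_4 = 2.
The remainder reaches 0 after 5 divisions, so the expansion has 5 partial quotients, read off in order.

[4; 4, 2, 3, 2]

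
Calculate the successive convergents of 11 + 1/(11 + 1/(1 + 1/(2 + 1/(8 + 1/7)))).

Using the convergent recurrence p_i = a_i*p_{i-1} + p_{i-2}, q_i = a_i*q_{i-1} + q_{i-2} with p_{-2}=0, p_{-1}=1, q_{-2}=1, q_{-1}=0:
  i=0: a_0=11, p_0 = 11*1 + 0 = 11, q_0 = 11*0 + 1 = 1.
  i=1: a_1=11, p_1 = 11*11 + 1 = 122, q_1 = 11*1 + 0 = 11.
  i=2: a_2=1, p_2 = 1*122 + 11 = 133, q_2 = 1*11 + 1 = 12.
  i=3: a_3=2, p_3 = 2*133 + 122 = 388, q_3 = 2*12 + 11 = 35.
  i=4: a_4=8, p_4 = 8*388 + 133 = 3237, q_4 = 8*35 + 12 = 292.
  i=5: a_5=7, p_5 = 7*3237 + 388 = 23047, q_5 = 7*292 + 35 = 2079.

11/1, 122/11, 133/12, 388/35, 3237/292, 23047/2079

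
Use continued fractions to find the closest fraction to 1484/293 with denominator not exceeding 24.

76/15

Expand x = 1484/293 as a continued fraction with the Euclidean algorithm:
  1484 = 5*293 + 19, so a_0 = 5.
  293 = 15*19 + 8, so a_1 = 15.
  19 = 2*8 + 3, so a_2 = 2.
  8 = 2*3 + 2, so a_3 = 2.
  3 = 1*2 + 1, so a_4 = 1.
  2 = 2*1 + 0, so a_5 = 2.
so x = [5; 15, 2, 2, 1, 2].
Convergents (p_i = a_i*p_{i-1} + p_{i-2}, q_i = a_i*q_{i-1} + q_{i-2} with p_{-2}=0, p_{-1}=1, q_{-2}=1, q_{-1}=0), until the denominator exceeds 24:
  i=0: a_0=5, p_0 = 5*1 + 0 = 5, q_0 = 5*0 + 1 = 1.
  i=1: a_1=15, p_1 = 15*5 + 1 = 76, q_1 = 15*1 + 0 = 15.
  i=2: a_2=2, p_2 = 2*76 + 5 = 157, q_2 = 2*15 + 1 = 31.
q_2 = 31 > 24, so the last convergent with denominator <= 24 is p_1/q_1 = 76/15.
The closest fraction with denominator <= 24 is either p_1/q_1 or the intermediate fraction (k*p_1 + p_0)/(k*q_1 + q_0) with the largest k >= 1 whose denominator stays <= 24; these approach x as k grows, and every other convergent or intermediate fraction in range is farther away.
Largest k: floor((24 - q_0)/q_1) = floor((24 - 1)/15) = 1.
That gives (1*76 + 5)/(1*15 + 1) = 81/16.
Compare the errors: |x - 76/15| = |1484*15 - 76*293|/(293*15) = 8/4395, and |x - 81/16| = |1484*16 - 81*293|/(293*16) = 11/4688.
Cross-multiplying, 8*4688 = 37504 < 48345 = 11*4395, so 8/4395 is smaller: the convergent 76/15 is closer to x than 81/16.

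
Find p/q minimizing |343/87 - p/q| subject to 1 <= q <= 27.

67/17

Expand x = 343/87 as a continued fraction with the Euclidean algorithm:
  343 = 3*87 + 82, so a_0 = 3.
  87 = 1*82 + 5, so a_1 = 1.
  82 = 16*5 + 2, so a_2 = 16.
  5 = 2*2 + 1, so a_3 = 2.
  2 = 2*1 + 0, so a_4 = 2.
so x = [3; 1, 16, 2, 2].
Convergents (p_i = a_i*p_{i-1} + p_{i-2}, q_i = a_i*q_{i-1} + q_{i-2} with p_{-2}=0, p_{-1}=1, q_{-2}=1, q_{-1}=0), until the denominator exceeds 27:
  i=0: a_0=3, p_0 = 3*1 + 0 = 3, q_0 = 3*0 + 1 = 1.
  i=1: a_1=1, p_1 = 1*3 + 1 = 4, q_1 = 1*1 + 0 = 1.
  i=2: a_2=16, p_2 = 16*4 + 3 = 67, q_2 = 16*1 + 1 = 17.
  i=3: a_3=2, p_3 = 2*67 + 4 = 138, q_3 = 2*17 + 1 = 35.
q_3 = 35 > 27, so the last convergent with denominator <= 27 is p_2/q_2 = 67/17.
The closest fraction with denominator <= 27 is either p_2/q_2 or the intermediate fraction (k*p_2 + p_1)/(k*q_2 + q_1) with the largest k >= 1 whose denominator stays <= 27; these approach x as k grows, and every other convergent or intermediate fraction in range is farther away.
Largest k: floor((27 - q_1)/q_2) = floor((27 - 1)/17) = 1.
That gives (1*67 + 4)/(1*17 + 1) = 71/18.
Compare the errors: |x - 67/17| = |343*17 - 67*87|/(87*17) = 2/1479, and |x - 71/18| = |343*18 - 71*87|/(87*18) = 3/1566.
Cross-multiplying, 2*1566 = 3132 < 4437 = 3*1479, so 2/1479 is smaller: the convergent 67/17 is closer to x than 71/18.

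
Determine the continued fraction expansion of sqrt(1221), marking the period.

Write x_i = (sqrt(1221) + m_i)/d_i with (m_0, d_0) = (0, 1). a_0 = floor(sqrt(1221)) = 34, since 34^2 = 1156 <= 1221 < 1225 = 35^2.
Iterate m_{i+1} = d_i*a_i - m_i, d_{i+1} = (1221 - m_{i+1}^2)/d_i, a_{i+1} = floor((a_0 + m_{i+1})/d_{i+1}):
  m_1 = 1*34 - 0 = 34, d_1 = (1221 - 34^2)/1 = 65/1 = 65, a_1 = floor((34 + 34)/65) = 1.
  m_2 = 65*1 - 34 = 31, d_2 = (1221 - 31^2)/65 = 260/65 = 4, a_2 = floor((34 + 31)/4) = 16.
  m_3 = 4*16 - 31 = 33, d_3 = (1221 - 33^2)/4 = 132/4 = 33, a_3 = floor((34 + 33)/33) = 2.
  m_4 = 33*2 - 33 = 33, d_4 = (1221 - 33^2)/33 = 132/33 = 4, a_4 = floor((34 + 33)/4) = 16.
  m_5 = 4*16 - 33 = 31, d_5 = (1221 - 31^2)/4 = 260/4 = 65, a_5 = floor((34 + 31)/65) = 1.
  m_6 = 65*1 - 31 = 34, d_6 = (1221 - 34^2)/65 = 65/65 = 1, a_6 = floor((34 + 34)/1) = 68.
  m_7 = 1*68 - 34 = 34, d_7 = (1221 - 34^2)/1 = 65/1 = 65: (m_7, d_7) = (m_1, d_1) = (34, 65), so from here the quotients repeat a_1, ..., a_6; the period length is 6.
Hence the expansion of sqrt(1221) is a_0 = 34 followed by the repeating block 1, 16, 2, 16, 1, 68 (period 6).

[34; (1, 16, 2, 16, 1, 68)]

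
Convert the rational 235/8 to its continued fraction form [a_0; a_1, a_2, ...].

Run the Euclidean algorithm on 235 and 8; the successive quotients are the partial quotients a_0, a_1, ... (each step inverts the fractional part left over by the previous one):
  235 = 29*8 + 3, so a_0 = 29.
  8 = 2*3 + 2, so a_1 = 2.
  3 = 1*2 + 1, so a_2 = 1.
  2 = 2*1 + 0, so a_3 = 2.
The remainder reaches 0 after 4 divisions, so the expansion has 4 partial quotients, read off in order.

[29; 2, 1, 2]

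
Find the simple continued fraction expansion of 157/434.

[0; 2, 1, 3, 4, 9]

Run the Euclidean algorithm on 157 and 434; the successive quotients are the partial quotients a_0, a_1, ... (each step inverts the fractional part left over by the previous one):
  157 = 0*434 + 157, so a_0 = 0.
  434 = 2*157 + 120, so a_1 = 2.
  157 = 1*120 + 37, so a_2 = 1.
  120 = 3*37 + 9, so a_3 = 3.
  37 = 4*9 + 1, so a_4 = 4.
  9 = 9*1 + 0, so a_5 = 9.
The remainder reaches 0 after 6 divisions, so the expansion has 6 partial quotients, read off in order.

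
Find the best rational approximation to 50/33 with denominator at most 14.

3/2

Expand x = 50/33 as a continued fraction with the Euclidean algorithm:
  50 = 1*33 + 17, so a_0 = 1.
  33 = 1*17 + 16, so a_1 = 1.
  17 = 1*16 + 1, so a_2 = 1.
  16 = 16*1 + 0, so a_3 = 16.
so x = [1; 1, 1, 16].
Convergents (p_i = a_i*p_{i-1} + p_{i-2}, q_i = a_i*q_{i-1} + q_{i-2} with p_{-2}=0, p_{-1}=1, q_{-2}=1, q_{-1}=0), until the denominator exceeds 14:
  i=0: a_0=1, p_0 = 1*1 + 0 = 1, q_0 = 1*0 + 1 = 1.
  i=1: a_1=1, p_1 = 1*1 + 1 = 2, q_1 = 1*1 + 0 = 1.
  i=2: a_2=1, p_2 = 1*2 + 1 = 3, q_2 = 1*1 + 1 = 2.
  i=3: a_3=16, p_3 = 16*3 + 2 = 50, q_3 = 16*2 + 1 = 33.
q_3 = 33 > 14, so the last convergent with denominator <= 14 is p_2/q_2 = 3/2.
The closest fraction with denominator <= 14 is either p_2/q_2 or the intermediate fraction (k*p_2 + p_1)/(k*q_2 + q_1) with the largest k >= 1 whose denominator stays <= 14; these approach x as k grows, and every other convergent or intermediate fraction in range is farther away.
Largest k: floor((14 - q_1)/q_2) = floor((14 - 1)/2) = 6.
That gives (6*3 + 2)/(6*2 + 1) = 20/13.
Compare the errors: |x - 3/2| = |50*2 - 3*33|/(33*2) = 1/66, and |x - 20/13| = |50*13 - 20*33|/(33*13) = 10/429.
Cross-multiplying, 1*429 = 429 < 660 = 10*66, so 1/66 is smaller: the convergent 3/2 is closer to x than 20/13.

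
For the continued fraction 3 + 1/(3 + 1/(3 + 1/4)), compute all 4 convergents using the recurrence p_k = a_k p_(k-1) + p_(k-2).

Using the convergent recurrence p_i = a_i*p_{i-1} + p_{i-2}, q_i = a_i*q_{i-1} + q_{i-2} with p_{-2}=0, p_{-1}=1, q_{-2}=1, q_{-1}=0:
  i=0: a_0=3, p_0 = 3*1 + 0 = 3, q_0 = 3*0 + 1 = 1.
  i=1: a_1=3, p_1 = 3*3 + 1 = 10, q_1 = 3*1 + 0 = 3.
  i=2: a_2=3, p_2 = 3*10 + 3 = 33, q_2 = 3*3 + 1 = 10.
  i=3: a_3=4, p_3 = 4*33 + 10 = 142, q_3 = 4*10 + 3 = 43.

3/1, 10/3, 33/10, 142/43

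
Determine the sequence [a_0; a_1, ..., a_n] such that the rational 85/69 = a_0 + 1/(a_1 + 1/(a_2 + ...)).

Run the Euclidean algorithm on 85 and 69; the successive quotients are the partial quotients a_0, a_1, ... (each step inverts the fractional part left over by the previous one):
  85 = 1*69 + 16, so a_0 = 1.
  69 = 4*16 + 5, so a_1 = 4.
  16 = 3*5 + 1, so a_2 = 3.
  5 = 5*1 + 0, so a_3 = 5.
The remainder reaches 0 after 4 divisions, so the expansion has 4 partial quotients, read off in order.

[1; 4, 3, 5]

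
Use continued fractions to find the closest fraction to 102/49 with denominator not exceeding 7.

15/7

Expand x = 102/49 as a continued fraction with the Euclidean algorithm:
  102 = 2*49 + 4, so a_0 = 2.
  49 = 12*4 + 1, so a_1 = 12.
  4 = 4*1 + 0, so a_2 = 4.
so x = [2; 12, 4].
Convergents (p_i = a_i*p_{i-1} + p_{i-2}, q_i = a_i*q_{i-1} + q_{i-2} with p_{-2}=0, p_{-1}=1, q_{-2}=1, q_{-1}=0), until the denominator exceeds 7:
  i=0: a_0=2, p_0 = 2*1 + 0 = 2, q_0 = 2*0 + 1 = 1.
  i=1: a_1=12, p_1 = 12*2 + 1 = 25, q_1 = 12*1 + 0 = 12.
q_1 = 12 > 7, so the last convergent with denominator <= 7 is p_0/q_0 = 2/1.
The closest fraction with denominator <= 7 is either p_0/q_0 or the intermediate fraction (k*p_0 + p_{-1})/(k*q_0 + q_{-1}) with the largest k >= 1 whose denominator stays <= 7; these approach x as k grows, and every other convergent or intermediate fraction in range is farther away.
Largest k: floor((7 - q_{-1})/q_0) = floor((7 - 0)/1) = 7 (using the seeds p_{-1} = 1, q_{-1} = 0).
That gives (7*2 + 1)/(7*1 + 0) = 15/7.
Compare the errors: |x - 2/1| = |102*1 - 2*49|/(49*1) = 4/49, and |x - 15/7| = |102*7 - 15*49|/(49*7) = 21/343.
Cross-multiplying, 21*49 = 1029 < 1372 = 4*343, so 21/343 is smaller: the intermediate fraction 15/7 is closer to x than 2/1.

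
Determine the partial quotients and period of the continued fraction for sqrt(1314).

Write x_i = (sqrt(1314) + m_i)/d_i with (m_0, d_0) = (0, 1). a_0 = floor(sqrt(1314)) = 36, since 36^2 = 1296 <= 1314 < 1369 = 37^2.
Iterate m_{i+1} = d_i*a_i - m_i, d_{i+1} = (1314 - m_{i+1}^2)/d_i, a_{i+1} = floor((a_0 + m_{i+1})/d_{i+1}):
  m_1 = 1*36 - 0 = 36, d_1 = (1314 - 36^2)/1 = 18/1 = 18, a_1 = floor((36 + 36)/18) = 4.
  m_2 = 18*4 - 36 = 36, d_2 = (1314 - 36^2)/18 = 18/18 = 1, a_2 = floor((36 + 36)/1) = 72.
  m_3 = 1*72 - 36 = 36, d_3 = (1314 - 36^2)/1 = 18/1 = 18: (m_3, d_3) = (m_1, d_1) = (36, 18), so from here the quotients repeat a_1, a_2; the period length is 2.
Hence the expansion of sqrt(1314) is a_0 = 36 followed by the repeating block 4, 72 (period 2).

[36; (4, 72)]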